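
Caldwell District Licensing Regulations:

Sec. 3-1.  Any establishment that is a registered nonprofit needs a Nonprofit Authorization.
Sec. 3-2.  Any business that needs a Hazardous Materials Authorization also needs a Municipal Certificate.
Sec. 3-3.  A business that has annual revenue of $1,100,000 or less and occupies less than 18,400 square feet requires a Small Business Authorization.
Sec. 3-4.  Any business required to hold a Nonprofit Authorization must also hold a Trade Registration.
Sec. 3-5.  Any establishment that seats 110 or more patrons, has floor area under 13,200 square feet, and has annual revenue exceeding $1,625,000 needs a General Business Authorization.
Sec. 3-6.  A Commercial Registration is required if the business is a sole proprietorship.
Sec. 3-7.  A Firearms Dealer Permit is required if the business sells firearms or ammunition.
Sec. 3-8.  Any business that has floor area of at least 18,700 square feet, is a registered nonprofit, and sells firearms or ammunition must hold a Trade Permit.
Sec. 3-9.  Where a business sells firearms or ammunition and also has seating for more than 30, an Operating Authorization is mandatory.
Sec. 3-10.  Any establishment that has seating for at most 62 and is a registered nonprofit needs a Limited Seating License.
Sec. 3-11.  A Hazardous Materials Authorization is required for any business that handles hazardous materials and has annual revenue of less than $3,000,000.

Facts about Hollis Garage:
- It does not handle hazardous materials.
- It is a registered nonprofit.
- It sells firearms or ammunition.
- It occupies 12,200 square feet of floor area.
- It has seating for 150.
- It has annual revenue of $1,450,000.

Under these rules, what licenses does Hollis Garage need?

Sec. 3-1. is a registered nonprofit → Nonprofit Authorization required.
Sec. 3-2. Hazardous Materials Authorization is not required → no effect.
Sec. 3-3. revenue $1,450,000 > $1,100,000; floor area 12,200 square feet < 18,400 square feet → Small Business Authorization not required.
Sec. 3-4. Nonprofit Authorization is required → Trade Registration also required.
Sec. 3-5. seating 150 ≥ 110; floor area 12,200 square feet < 13,200 square feet; revenue $1,450,000 ≤ $1,625,000 → General Business Authorization not required.
Sec. 3-6. is a registered nonprofit (not: is a sole proprietorship) → Commercial Registration not required.
Sec. 3-7. sells firearms or ammunition → Firearms Dealer Permit required.
Sec. 3-8. floor area 12,200 square feet < 18,700 square feet; is a registered nonprofit; sells firearms or ammunition → Trade Permit not required.
Sec. 3-9. sells firearms or ammunition; seating 150 > 30 → Operating Authorization required.
Sec. 3-10. seating 150 > 62; is a registered nonprofit → Limited Seating License not required.
Sec. 3-11. does not handle hazardous materials; revenue $1,450,000 < $3,000,000 → Hazardous Materials Authorization not required.

Firearms Dealer Permit, Nonprofit Authorization, Operating Authorization, Trade Registration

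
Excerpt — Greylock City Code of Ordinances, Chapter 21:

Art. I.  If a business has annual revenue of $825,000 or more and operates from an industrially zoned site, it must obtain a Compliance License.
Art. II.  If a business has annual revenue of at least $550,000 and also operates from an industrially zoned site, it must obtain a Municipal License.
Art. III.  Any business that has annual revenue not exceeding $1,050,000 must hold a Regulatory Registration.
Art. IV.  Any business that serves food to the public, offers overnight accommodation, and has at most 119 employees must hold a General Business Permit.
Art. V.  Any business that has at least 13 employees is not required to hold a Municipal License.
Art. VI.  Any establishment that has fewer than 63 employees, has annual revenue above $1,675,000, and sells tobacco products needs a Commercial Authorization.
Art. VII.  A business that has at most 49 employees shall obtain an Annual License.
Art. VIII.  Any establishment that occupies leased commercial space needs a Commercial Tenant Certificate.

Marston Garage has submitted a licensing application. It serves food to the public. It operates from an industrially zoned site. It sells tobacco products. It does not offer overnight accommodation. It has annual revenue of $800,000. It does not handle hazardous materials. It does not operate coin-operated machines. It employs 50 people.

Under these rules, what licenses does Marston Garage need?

Regulatory Registration

Art. I. revenue $800,000 < $825,000; operates from an industrially zoned site → Compliance License not required.
Art. II. revenue $800,000 ≥ $550,000; operates from an industrially zoned site → Municipal License required.
Art. III. revenue $800,000 ≤ $1,050,000 → Regulatory Registration required.
Art. IV. serves food to the public; does not offer overnight accommodation; employees 50 ≤ 119 → General Business Permit not required.
Art. V. employees 50 ≥ 13 → exempt from Municipal License.
Art. VI. employees 50 < 63; revenue $800,000 ≤ $1,675,000; sells tobacco products → Commercial Authorization not required.
Art. VII. employees 50 > 49 → Annual License not required.
Art. VIII. operates from an industrially zoned site (not: occupies leased commercial space) → Commercial Tenant Certificate not required.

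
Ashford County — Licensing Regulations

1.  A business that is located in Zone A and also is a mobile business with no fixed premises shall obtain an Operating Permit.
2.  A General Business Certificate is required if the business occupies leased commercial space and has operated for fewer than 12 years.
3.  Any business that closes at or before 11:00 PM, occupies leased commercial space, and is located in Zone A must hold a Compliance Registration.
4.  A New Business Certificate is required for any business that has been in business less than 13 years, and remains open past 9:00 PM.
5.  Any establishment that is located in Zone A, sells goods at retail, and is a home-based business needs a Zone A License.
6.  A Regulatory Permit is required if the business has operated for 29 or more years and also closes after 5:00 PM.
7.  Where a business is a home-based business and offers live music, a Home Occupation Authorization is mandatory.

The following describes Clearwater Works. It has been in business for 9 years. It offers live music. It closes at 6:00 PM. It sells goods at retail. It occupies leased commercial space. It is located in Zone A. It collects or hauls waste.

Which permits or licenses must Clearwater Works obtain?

Compliance Registration, General Business Certificate

1. is located in Zone A; occupies leased commercial space (not: is a mobile business with no fixed premises) → Operating Permit not required.
2. occupies leased commercial space; years in business 9 < 12 → General Business Certificate required.
3. closes 6:00 PM, at/before 11:00 PM; occupies leased commercial space; is located in Zone A → Compliance Registration required.
4. years in business 9 < 13; closes 6:00 PM, at/before 9:00 PM → New Business Certificate not required.
5. is located in Zone A; sells goods at retail; occupies leased commercial space (not: is a home-based business) → Zone A License not required.
6. years in business 9 < 29; closes 6:00 PM, after 5:00 PM → Regulatory Permit not required.
7. occupies leased commercial space (not: is a home-based business); offers live music → Home Occupation Authorization not required.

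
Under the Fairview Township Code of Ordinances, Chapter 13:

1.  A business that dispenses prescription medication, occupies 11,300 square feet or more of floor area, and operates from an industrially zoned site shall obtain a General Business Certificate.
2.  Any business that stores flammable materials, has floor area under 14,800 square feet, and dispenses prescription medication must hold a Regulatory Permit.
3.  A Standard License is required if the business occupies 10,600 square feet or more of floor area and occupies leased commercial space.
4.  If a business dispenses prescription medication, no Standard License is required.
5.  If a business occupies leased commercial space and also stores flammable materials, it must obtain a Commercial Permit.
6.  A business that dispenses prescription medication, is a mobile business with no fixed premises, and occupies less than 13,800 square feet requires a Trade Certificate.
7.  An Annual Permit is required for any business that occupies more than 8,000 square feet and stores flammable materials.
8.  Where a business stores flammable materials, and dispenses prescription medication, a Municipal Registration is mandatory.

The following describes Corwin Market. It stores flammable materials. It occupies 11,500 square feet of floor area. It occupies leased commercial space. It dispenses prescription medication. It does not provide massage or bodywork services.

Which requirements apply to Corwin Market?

1. dispenses prescription medication; floor area 11,500 square feet ≥ 11,300 square feet; occupies leased commercial space (not: operates from an industrially zoned site) → General Business Certificate not required.
2. stores flammable materials; floor area 11,500 square feet < 14,800 square feet; dispenses prescription medication → Regulatory Permit required.
3. floor area 11,500 square feet ≥ 10,600 square feet; occupies leased commercial space → Standard License required.
4. dispenses prescription medication → exempt from Standard License.
5. occupies leased commercial space; stores flammable materials → Commercial Permit required.
6. dispenses prescription medication; occupies leased commercial space (not: is a mobile business with no fixed premises); floor area 11,500 square feet < 13,800 square feet → Trade Certificate not required.
7. floor area 11,500 square feet > 8,000 square feet; stores flammable materials → Annual Permit required.
8. stores flammable materials; dispenses prescription medication → Municipal Registration required.

Annual Permit, Commercial Permit, Municipal Registration, Regulatory Permit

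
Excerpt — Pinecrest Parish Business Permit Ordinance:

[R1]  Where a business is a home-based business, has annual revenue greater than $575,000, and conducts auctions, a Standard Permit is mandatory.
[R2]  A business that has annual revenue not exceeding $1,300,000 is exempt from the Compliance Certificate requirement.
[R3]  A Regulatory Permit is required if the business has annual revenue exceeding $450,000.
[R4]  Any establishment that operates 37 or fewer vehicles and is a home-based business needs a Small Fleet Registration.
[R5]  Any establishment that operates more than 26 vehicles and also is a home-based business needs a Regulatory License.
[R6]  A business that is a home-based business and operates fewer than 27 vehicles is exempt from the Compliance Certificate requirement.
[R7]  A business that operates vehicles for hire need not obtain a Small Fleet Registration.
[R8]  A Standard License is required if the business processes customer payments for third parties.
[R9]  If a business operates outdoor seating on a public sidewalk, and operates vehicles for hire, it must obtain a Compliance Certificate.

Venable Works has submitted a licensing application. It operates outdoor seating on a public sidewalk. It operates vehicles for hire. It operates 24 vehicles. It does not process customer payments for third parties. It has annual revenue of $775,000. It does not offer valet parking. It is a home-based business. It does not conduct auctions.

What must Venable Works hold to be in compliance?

Regulatory Permit

[R1] is a home-based business; revenue $775,000 > $575,000; does not conduct auctions → Standard Permit not required.
[R2] revenue $775,000 ≤ $1,300,000 → exempt from Compliance Certificate.
[R3] revenue $775,000 > $450,000 → Regulatory Permit required.
[R4] vehicles 24 ≤ 37; is a home-based business → Small Fleet Registration required.
[R5] vehicles 24 ≤ 26; is a home-based business → Regulatory License not required.
[R6] is a home-based business; vehicles 24 < 27 → exempt from Compliance Certificate.
[R7] operates vehicles for hire → exempt from Small Fleet Registration.
[R8] does not process customer payments for third parties → Standard License not required.
[R9] operates outdoor seating on a public sidewalk; operates vehicles for hire → Compliance Certificate required.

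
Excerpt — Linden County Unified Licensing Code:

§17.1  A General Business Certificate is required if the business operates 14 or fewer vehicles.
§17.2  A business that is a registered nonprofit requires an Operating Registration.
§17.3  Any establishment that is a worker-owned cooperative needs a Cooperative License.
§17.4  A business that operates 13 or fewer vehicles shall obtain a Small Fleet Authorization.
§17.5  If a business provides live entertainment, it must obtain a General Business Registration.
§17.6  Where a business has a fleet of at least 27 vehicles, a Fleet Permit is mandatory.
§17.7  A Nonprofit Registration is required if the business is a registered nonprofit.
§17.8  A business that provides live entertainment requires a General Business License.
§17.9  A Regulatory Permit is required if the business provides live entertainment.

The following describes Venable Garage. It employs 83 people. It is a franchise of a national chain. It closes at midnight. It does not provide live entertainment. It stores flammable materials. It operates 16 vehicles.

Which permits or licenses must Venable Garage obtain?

§17.1 vehicles 16 > 14 → General Business Certificate not required.
§17.2 is a franchise of a national chain (not: is a registered nonprofit) → Operating Registration not required.
§17.3 is a franchise of a national chain (not: is a worker-owned cooperative) → Cooperative License not required.
§17.4 vehicles 16 > 13 → Small Fleet Authorization not required.
§17.5 does not provide live entertainment → General Business Registration not required.
§17.6 vehicles 16 < 27 → Fleet Permit not required.
§17.7 is a franchise of a national chain (not: is a registered nonprofit) → Nonprofit Registration not required.
§17.8 does not provide live entertainment → General Business License not required.
§17.9 does not provide live entertainment → Regulatory Permit not required.

None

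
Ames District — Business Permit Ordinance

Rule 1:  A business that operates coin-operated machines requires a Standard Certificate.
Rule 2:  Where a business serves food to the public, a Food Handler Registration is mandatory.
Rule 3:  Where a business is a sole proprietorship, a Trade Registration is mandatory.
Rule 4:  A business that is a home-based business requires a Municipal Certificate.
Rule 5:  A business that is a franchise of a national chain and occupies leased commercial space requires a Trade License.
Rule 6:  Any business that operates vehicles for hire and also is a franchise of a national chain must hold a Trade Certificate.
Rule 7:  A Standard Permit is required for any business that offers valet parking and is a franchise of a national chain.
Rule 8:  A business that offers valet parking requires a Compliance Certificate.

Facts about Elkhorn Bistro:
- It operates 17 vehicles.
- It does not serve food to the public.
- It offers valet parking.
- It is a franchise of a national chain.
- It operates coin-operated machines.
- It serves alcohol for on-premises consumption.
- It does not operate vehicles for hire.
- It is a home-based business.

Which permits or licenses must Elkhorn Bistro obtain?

Rule 1: operates coin-operated machines → Standard Certificate required.
Rule 2: does not serve food to the public → Food Handler Registration not required.
Rule 3: is a franchise of a national chain (not: is a sole proprietorship) → Trade Registration not required.
Rule 4: is a home-based business → Municipal Certificate required.
Rule 5: is a franchise of a national chain; is a home-based business (not: occupies leased commercial space) → Trade License not required.
Rule 6: does not operate vehicles for hire; is a franchise of a national chain → Trade Certificate not required.
Rule 7: offers valet parking; is a franchise of a national chain → Standard Permit required.
Rule 8: offers valet parking → Compliance Certificate required.

Compliance Certificate, Municipal Certificate, Standard Certificate, Standard Permit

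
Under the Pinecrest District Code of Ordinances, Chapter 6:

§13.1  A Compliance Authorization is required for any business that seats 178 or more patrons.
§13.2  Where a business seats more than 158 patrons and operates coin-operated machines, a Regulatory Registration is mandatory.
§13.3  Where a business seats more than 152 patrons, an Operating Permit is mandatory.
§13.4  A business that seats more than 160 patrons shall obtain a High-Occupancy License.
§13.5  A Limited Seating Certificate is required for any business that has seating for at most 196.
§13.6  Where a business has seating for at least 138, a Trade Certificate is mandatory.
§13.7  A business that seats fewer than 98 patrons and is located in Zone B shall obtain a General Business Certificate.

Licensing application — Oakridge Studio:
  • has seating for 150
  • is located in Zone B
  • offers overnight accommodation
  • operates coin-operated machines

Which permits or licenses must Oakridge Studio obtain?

§13.1 seating 150 < 178 → Compliance Authorization not required.
§13.2 seating 150 ≤ 158; operates coin-operated machines → Regulatory Registration not required.
§13.3 seating 150 ≤ 152 → Operating Permit not required.
§13.4 seating 150 ≤ 160 → High-Occupancy License not required.
§13.5 seating 150 ≤ 196 → Limited Seating Certificate required.
§13.6 seating 150 ≥ 138 → Trade Certificate required.
§13.7 seating 150 ≥ 98; is located in Zone B → General Business Certificate not required.

Limited Seating Certificate, Trade Certificate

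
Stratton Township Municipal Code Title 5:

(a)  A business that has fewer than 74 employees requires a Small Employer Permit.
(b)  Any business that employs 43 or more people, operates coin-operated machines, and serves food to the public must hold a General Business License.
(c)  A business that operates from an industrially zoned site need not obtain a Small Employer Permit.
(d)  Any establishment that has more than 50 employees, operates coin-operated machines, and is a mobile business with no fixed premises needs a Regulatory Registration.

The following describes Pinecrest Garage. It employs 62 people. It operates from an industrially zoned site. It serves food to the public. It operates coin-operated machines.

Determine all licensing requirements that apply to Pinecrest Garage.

(a) employees 62 < 74 → Small Employer Permit required.
(b) employees 62 ≥ 43; operates coin-operated machines; serves food to the public → General Business License required.
(c) operates from an industrially zoned site → exempt from Small Employer Permit.
(d) employees 62 > 50; operates coin-operated machines; operates from an industrially zoned site (not: is a mobile business with no fixed premises) → Regulatory Registration not required.

General Business License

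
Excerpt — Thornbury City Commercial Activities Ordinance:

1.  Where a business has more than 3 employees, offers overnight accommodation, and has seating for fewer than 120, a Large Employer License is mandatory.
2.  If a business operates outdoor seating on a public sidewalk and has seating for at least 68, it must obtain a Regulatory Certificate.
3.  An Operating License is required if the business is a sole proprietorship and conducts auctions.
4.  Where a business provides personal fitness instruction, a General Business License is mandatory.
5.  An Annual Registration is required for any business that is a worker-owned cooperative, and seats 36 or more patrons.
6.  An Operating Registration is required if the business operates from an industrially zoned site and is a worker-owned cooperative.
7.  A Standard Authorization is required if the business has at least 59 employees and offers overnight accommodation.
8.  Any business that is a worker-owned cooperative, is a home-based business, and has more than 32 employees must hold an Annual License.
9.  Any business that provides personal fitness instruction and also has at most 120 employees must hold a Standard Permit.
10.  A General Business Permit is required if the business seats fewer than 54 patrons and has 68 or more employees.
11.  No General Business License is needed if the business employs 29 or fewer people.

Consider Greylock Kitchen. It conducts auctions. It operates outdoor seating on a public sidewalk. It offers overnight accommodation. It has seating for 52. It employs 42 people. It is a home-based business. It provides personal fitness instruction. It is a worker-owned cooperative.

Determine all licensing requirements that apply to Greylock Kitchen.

Annual License, Annual Registration, General Business License, Large Employer License, Standard Permit

1. employees 42 > 3; offers overnight accommodation; seating 52 < 120 → Large Employer License required.
2. operates outdoor seating on a public sidewalk; seating 52 < 68 → Regulatory Certificate not required.
3. is a worker-owned cooperative (not: is a sole proprietorship); conducts auctions → Operating License not required.
4. provides personal fitness instruction → General Business License required.
5. is a worker-owned cooperative; seating 52 ≥ 36 → Annual Registration required.
6. is a home-based business (not: operates from an industrially zoned site); is a worker-owned cooperative → Operating Registration not required.
7. employees 42 < 59; offers overnight accommodation → Standard Authorization not required.
8. is a worker-owned cooperative; is a home-based business; employees 42 > 32 → Annual License required.
9. provides personal fitness instruction; employees 42 ≤ 120 → Standard Permit required.
10. seating 52 < 54; employees 42 < 68 → General Business Permit not required.
11. employees 42 > 29 → General Business License exemption does not apply.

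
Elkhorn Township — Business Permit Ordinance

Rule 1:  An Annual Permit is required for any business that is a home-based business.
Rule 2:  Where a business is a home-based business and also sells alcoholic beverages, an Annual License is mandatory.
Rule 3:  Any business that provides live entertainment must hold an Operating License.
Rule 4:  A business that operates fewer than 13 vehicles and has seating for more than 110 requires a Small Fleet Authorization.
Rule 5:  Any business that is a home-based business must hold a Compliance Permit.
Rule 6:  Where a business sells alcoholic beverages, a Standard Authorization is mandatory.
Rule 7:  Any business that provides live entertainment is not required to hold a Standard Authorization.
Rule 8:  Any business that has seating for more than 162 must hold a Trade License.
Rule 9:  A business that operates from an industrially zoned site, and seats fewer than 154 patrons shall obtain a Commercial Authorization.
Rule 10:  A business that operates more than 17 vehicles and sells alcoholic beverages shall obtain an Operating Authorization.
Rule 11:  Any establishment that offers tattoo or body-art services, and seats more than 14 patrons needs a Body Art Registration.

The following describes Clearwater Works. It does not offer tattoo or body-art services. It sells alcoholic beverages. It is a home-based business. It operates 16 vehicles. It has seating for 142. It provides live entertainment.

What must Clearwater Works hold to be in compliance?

Annual License, Annual Permit, Compliance Permit, Operating License

Rule 1: is a home-based business → Annual Permit required.
Rule 2: is a home-based business; sells alcoholic beverages → Annual License required.
Rule 3: provides live entertainment → Operating License required.
Rule 4: vehicles 16 ≥ 13; seating 142 > 110 → Small Fleet Authorization not required.
Rule 5: is a home-based business → Compliance Permit required.
Rule 6: sells alcoholic beverages → Standard Authorization required.
Rule 7: provides live entertainment → exempt from Standard Authorization.
Rule 8: seating 142 ≤ 162 → Trade License not required.
Rule 9: is a home-based business (not: operates from an industrially zoned site); seating 142 < 154 → Commercial Authorization not required.
Rule 10: vehicles 16 ≤ 17; sells alcoholic beverages → Operating Authorization not required.
Rule 11: does not offer tattoo or body-art services; seating 142 > 14 → Body Art Registration not required.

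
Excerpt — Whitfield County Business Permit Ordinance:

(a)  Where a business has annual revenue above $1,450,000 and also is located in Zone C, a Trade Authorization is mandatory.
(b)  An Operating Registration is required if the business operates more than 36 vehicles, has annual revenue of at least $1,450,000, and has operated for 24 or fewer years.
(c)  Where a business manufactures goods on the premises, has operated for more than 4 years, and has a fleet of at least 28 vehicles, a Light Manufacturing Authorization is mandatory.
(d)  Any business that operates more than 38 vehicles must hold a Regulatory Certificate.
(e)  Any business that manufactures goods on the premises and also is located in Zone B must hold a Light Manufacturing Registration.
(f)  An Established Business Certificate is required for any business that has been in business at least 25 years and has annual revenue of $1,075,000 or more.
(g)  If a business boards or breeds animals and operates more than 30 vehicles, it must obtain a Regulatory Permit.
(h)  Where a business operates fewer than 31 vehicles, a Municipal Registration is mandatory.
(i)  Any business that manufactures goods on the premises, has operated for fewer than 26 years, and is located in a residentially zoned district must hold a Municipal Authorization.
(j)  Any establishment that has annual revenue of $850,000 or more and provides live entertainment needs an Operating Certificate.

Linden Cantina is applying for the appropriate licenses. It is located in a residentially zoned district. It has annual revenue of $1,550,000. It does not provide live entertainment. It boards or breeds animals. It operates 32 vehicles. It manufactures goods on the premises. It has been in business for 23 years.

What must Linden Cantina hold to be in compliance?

(a) revenue $1,550,000 > $1,450,000; is located in a residentially zoned district (not: is located in Zone C) → Trade Authorization not required.
(b) vehicles 32 ≤ 36; revenue $1,550,000 ≥ $1,450,000; years in business 23 ≤ 24 → Operating Registration not required.
(c) manufactures goods on the premises; years in business 23 > 4; vehicles 32 ≥ 28 → Light Manufacturing Authorization required.
(d) vehicles 32 ≤ 38 → Regulatory Certificate not required.
(e) manufactures goods on the premises; is located in a residentially zoned district (not: is located in Zone B) → Light Manufacturing Registration not required.
(f) years in business 23 < 25; revenue $1,550,000 ≥ $1,075,000 → Established Business Certificate not required.
(g) boards or breeds animals; vehicles 32 > 30 → Regulatory Permit required.
(h) vehicles 32 ≥ 31 → Municipal Registration not required.
(i) manufactures goods on the premises; years in business 23 < 26; is located in a residentially zoned district → Municipal Authorization required.
(j) revenue $1,550,000 ≥ $850,000; does not provide live entertainment → Operating Certificate not required.

Light Manufacturing Authorization, Municipal Authorization, Regulatory Permit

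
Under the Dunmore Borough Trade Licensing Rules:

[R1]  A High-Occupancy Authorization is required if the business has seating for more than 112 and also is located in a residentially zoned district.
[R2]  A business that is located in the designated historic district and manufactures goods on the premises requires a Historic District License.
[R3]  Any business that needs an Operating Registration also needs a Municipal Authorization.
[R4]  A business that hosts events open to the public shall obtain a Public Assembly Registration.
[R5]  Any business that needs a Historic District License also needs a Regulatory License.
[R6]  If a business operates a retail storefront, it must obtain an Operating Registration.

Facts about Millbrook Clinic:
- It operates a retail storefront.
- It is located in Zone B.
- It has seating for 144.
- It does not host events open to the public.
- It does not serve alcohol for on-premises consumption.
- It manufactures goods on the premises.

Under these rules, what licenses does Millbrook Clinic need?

Municipal Authorization, Operating Registration

[R1] seating 144 > 112; is located in Zone B (not: is located in a residentially zoned district) → High-Occupancy Authorization not required.
[R2] is located in Zone B (not: is located in the designated historic district); manufactures goods on the premises → Historic District License not required.
[R3] Operating Registration is required → Municipal Authorization also required.
[R4] does not host events open to the public → Public Assembly Registration not required.
[R5] Historic District License is not required → no effect.
[R6] operates a retail storefront → Operating Registration required.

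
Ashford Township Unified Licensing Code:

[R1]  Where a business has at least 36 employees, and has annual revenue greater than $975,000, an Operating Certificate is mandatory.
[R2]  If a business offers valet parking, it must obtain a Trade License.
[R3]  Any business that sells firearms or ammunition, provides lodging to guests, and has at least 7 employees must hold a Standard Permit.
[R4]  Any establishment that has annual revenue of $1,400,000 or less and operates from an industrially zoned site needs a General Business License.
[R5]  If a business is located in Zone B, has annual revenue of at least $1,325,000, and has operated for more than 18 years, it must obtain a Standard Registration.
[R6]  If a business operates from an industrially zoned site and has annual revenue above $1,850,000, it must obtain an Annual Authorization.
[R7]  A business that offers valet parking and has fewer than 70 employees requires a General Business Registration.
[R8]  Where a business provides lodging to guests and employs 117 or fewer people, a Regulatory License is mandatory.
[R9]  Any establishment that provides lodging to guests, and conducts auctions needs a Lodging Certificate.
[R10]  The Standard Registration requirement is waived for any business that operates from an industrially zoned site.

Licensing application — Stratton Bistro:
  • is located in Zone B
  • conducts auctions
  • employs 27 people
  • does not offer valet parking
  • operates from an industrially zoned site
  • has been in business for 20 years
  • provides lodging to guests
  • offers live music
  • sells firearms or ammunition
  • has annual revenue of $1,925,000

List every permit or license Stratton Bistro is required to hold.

Annual Authorization, Lodging Certificate, Regulatory License, Standard Permit

[R1] employees 27 < 36; revenue $1,925,000 > $975,000 → Operating Certificate not required.
[R2] does not offer valet parking → Trade License not required.
[R3] sells firearms or ammunition; provides lodging to guests; employees 27 ≥ 7 → Standard Permit required.
[R4] revenue $1,925,000 > $1,400,000; operates from an industrially zoned site → General Business License not required.
[R5] is located in Zone B; revenue $1,925,000 ≥ $1,325,000; years in business 20 > 18 → Standard Registration required.
[R6] operates from an industrially zoned site; revenue $1,925,000 > $1,850,000 → Annual Authorization required.
[R7] does not offer valet parking; employees 27 < 70 → General Business Registration not required.
[R8] provides lodging to guests; employees 27 ≤ 117 → Regulatory License required.
[R9] provides lodging to guests; conducts auctions → Lodging Certificate required.
[R10] operates from an industrially zoned site → exempt from Standard Registration.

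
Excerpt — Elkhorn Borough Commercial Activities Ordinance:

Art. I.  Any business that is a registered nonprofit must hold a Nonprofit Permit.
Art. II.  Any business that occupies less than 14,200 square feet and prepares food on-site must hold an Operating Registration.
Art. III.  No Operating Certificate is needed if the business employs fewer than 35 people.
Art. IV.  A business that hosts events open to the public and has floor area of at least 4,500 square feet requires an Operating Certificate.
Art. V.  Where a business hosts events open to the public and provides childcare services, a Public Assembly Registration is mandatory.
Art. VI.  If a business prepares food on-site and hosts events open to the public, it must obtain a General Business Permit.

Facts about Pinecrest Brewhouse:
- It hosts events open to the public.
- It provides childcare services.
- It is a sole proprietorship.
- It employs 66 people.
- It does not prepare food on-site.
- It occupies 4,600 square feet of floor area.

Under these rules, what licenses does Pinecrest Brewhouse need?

Operating Certificate, Public Assembly Registration

Art. I. is a sole proprietorship (not: is a registered nonprofit) → Nonprofit Permit not required.
Art. II. floor area 4,600 square feet < 14,200 square feet; does not prepare food on-site → Operating Registration not required.
Art. III. employees 66 ≥ 35 → Operating Certificate exemption does not apply.
Art. IV. hosts events open to the public; floor area 4,600 square feet ≥ 4,500 square feet → Operating Certificate required.
Art. V. hosts events open to the public; provides childcare services → Public Assembly Registration required.
Art. VI. does not prepare food on-site; hosts events open to the public → General Business Permit not required.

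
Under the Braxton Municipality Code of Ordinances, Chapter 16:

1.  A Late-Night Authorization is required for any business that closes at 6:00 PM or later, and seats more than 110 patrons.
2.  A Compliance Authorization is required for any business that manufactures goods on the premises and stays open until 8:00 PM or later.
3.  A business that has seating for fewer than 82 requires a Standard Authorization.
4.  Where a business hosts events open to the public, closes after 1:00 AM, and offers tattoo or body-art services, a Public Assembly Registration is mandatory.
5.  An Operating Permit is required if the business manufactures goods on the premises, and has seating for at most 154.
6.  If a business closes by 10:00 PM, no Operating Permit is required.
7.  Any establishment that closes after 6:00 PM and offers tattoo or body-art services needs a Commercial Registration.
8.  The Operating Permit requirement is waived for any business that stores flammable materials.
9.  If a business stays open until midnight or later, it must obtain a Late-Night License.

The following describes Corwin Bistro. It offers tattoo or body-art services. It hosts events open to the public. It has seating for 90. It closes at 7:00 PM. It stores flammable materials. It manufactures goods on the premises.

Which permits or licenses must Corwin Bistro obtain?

1. closes 7:00 PM, after 6:00 PM; seating 90 ≤ 110 → Late-Night Authorization not required.
2. manufactures goods on the premises; closes 7:00 PM, at/before 8:00 PM → Compliance Authorization not required.
3. seating 90 ≥ 82 → Standard Authorization not required.
4. hosts events open to the public; closes 7:00 PM, at/before 1:00 AM; offers tattoo or body-art services → Public Assembly Registration not required.
5. manufactures goods on the premises; seating 90 ≤ 154 → Operating Permit required.
6. closes 7:00 PM, at/before 10:00 PM → exempt from Operating Permit.
7. closes 7:00 PM, after 6:00 PM; offers tattoo or body-art services → Commercial Registration required.
8. stores flammable materials → exempt from Operating Permit.
9. closes 7:00 PM, at/before midnight → Late-Night License not required.

Commercial Registration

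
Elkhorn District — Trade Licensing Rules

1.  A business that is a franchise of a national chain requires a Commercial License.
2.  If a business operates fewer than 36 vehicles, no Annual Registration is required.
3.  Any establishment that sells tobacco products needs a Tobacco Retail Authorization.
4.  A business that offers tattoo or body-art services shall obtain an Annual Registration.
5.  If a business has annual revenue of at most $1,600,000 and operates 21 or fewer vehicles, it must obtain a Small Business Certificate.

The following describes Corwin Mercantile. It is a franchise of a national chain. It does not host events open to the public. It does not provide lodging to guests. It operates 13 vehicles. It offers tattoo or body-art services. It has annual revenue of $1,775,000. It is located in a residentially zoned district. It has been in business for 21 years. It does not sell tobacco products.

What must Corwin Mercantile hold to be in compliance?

1. is a franchise of a national chain → Commercial License required.
2. vehicles 13 < 36 → exempt from Annual Registration.
3. does not sell tobacco products → Tobacco Retail Authorization not required.
4. offers tattoo or body-art services → Annual Registration required.
5. revenue $1,775,000 > $1,600,000; vehicles 13 ≤ 21 → Small Business Certificate not required.

Commercial License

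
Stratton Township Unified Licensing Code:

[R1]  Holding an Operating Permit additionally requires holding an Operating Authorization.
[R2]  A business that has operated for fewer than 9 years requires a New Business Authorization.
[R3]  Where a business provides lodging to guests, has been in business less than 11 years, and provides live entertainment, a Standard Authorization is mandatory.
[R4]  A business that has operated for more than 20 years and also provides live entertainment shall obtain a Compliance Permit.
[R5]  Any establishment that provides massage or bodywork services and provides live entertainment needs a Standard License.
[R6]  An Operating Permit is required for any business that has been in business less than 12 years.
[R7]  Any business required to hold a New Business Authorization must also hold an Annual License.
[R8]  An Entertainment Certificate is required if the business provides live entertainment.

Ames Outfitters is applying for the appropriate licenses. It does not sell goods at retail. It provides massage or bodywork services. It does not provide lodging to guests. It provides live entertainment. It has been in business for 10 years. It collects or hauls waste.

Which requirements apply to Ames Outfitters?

[R1] Operating Permit is required → Operating Authorization also required.
[R2] years in business 10 ≥ 9 → New Business Authorization not required.
[R3] does not provide lodging to guests; years in business 10 < 11; provides live entertainment → Standard Authorization not required.
[R4] years in business 10 ≤ 20; provides live entertainment → Compliance Permit not required.
[R5] provides massage or bodywork services; provides live entertainment → Standard License required.
[R6] years in business 10 < 12 → Operating Permit required.
[R7] New Business Authorization is not required → no effect.
[R8] provides live entertainment → Entertainment Certificate required.

Entertainment Certificate, Operating Authorization, Operating Permit, Standard License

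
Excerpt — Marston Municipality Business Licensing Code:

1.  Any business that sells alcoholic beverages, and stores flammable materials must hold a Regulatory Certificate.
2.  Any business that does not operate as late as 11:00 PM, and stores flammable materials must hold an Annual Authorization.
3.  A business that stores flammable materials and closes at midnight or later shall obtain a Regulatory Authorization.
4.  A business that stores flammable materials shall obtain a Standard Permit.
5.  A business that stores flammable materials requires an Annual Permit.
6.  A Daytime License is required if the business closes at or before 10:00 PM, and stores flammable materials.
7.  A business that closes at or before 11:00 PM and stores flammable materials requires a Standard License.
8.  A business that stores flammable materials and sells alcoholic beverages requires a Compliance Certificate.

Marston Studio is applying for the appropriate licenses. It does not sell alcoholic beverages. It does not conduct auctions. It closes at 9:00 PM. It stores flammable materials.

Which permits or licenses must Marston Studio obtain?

Annual Authorization, Annual Permit, Daytime License, Standard License, Standard Permit

1. does not sell alcoholic beverages; stores flammable materials → Regulatory Certificate not required.
2. closes 9:00 PM, at/before 11:00 PM; stores flammable materials → Annual Authorization required.
3. stores flammable materials; closes 9:00 PM, at/before midnight → Regulatory Authorization not required.
4. stores flammable materials → Standard Permit required.
5. stores flammable materials → Annual Permit required.
6. closes 9:00 PM, at/before 10:00 PM; stores flammable materials → Daytime License required.
7. closes 9:00 PM, at/before 11:00 PM; stores flammable materials → Standard License required.
8. stores flammable materials; does not sell alcoholic beverages → Compliance Certificate not required.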